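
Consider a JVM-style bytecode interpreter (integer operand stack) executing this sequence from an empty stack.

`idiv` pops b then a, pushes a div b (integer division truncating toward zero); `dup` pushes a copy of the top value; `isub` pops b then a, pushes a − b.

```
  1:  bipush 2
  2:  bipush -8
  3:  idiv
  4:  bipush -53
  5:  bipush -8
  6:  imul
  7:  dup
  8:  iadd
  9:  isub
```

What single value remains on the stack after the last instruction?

bipush 2   : 2
bipush -8  : 2 -8
idiv       : 0
bipush -53 : 0 -53
bipush -8  : 0 -53 -8
imul       : 0 424
dup        : 0 424 424
iadd       : 0 848
isub       : -848

-848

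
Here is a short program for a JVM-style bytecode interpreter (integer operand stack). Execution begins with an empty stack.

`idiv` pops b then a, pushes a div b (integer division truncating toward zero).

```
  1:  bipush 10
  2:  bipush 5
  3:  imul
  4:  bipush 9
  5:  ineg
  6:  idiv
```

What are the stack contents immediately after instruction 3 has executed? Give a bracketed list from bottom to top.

bipush 10 → 10
bipush 5  → 10 5
imul      → 50

[50]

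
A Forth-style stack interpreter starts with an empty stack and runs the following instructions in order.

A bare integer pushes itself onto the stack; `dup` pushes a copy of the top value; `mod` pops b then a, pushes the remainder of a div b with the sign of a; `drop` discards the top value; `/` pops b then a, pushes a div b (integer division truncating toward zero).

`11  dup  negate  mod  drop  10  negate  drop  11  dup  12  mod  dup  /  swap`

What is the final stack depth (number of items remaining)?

11     -> 11
dup    -> 11 11
negate -> 11 -11
mod    -> 0
drop   -> (empty)
10     -> 10
negate -> -10
drop   -> (empty)
11     -> 11
dup    -> 11 11
12     -> 11 11 12
mod    -> 11 11
dup    -> 11 11 11
/      -> 11 1
swap   -> 1 11

2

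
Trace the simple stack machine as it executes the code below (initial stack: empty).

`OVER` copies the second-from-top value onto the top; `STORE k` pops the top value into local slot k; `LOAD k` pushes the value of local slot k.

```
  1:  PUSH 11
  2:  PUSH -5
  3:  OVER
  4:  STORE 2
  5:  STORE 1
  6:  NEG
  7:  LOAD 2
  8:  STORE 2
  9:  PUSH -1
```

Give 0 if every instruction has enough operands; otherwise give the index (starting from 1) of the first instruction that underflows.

0

PUSH 11 → [11]
PUSH -5 → [11, -5]
OVER    → [11, -5, 11]
STORE 2 → [11, -5]
STORE 1 → [11]
NEG     → [-11]
LOAD 2  → [-11, 11]
STORE 2 → [-11]
PUSH -1 → [-11, -1]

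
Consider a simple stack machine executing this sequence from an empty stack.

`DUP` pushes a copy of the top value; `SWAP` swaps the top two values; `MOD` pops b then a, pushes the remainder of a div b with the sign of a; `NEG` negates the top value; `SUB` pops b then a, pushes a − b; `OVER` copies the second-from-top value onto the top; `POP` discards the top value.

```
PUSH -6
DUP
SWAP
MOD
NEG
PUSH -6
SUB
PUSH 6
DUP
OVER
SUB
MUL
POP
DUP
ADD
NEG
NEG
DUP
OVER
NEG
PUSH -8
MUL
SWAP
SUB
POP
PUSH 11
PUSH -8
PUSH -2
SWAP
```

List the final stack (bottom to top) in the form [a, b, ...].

[12, 11, -2, -8]

PUSH -6  -6
DUP      -6 -6
SWAP     -6 -6
MOD      0
NEG      0
PUSH -6  0 -6
SUB      6
PUSH 6   6 6
DUP      6 6 6
OVER     6 6 6 6
SUB      6 6 0
MUL      6 0
POP      6
DUP      6 6
ADD      12
NEG      -12
NEG      12
DUP      12 12
OVER     12 12 12
NEG      12 12 -12
PUSH -8  12 12 -12 -8
MUL      12 12 96
SWAP     12 96 12
SUB      12 84
POP      12
PUSH 11  12 11
PUSH -8  12 11 -8
PUSH -2  12 11 -8 -2
SWAP     12 11 -2 -8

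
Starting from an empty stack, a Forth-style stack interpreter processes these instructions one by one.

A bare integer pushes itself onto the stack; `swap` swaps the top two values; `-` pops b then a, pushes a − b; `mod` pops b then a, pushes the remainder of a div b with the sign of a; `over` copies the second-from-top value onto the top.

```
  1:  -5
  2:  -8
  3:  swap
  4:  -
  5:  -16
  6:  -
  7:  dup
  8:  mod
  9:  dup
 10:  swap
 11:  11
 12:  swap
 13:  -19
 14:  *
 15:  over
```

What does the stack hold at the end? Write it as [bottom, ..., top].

-5   : -5
-8   : -5 -8
swap : -8 -5
-    : -3
-16  : -3 -16
-    : 13
dup  : 13 13
mod  : 0
dup  : 0 0
swap : 0 0
11   : 0 0 11
swap : 0 11 0
-19  : 0 11 0 -19
*    : 0 11 0
over : 0 11 0 11

[0, 11, 0, 11]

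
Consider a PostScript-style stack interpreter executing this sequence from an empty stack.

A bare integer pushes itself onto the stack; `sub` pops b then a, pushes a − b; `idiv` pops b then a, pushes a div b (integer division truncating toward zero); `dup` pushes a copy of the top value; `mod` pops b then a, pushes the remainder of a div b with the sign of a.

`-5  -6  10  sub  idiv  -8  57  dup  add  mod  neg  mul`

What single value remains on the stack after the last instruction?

-5    -5
-6    -5 -6
10    -5 -6 10
sub   -5 -16
idiv  0
-8    0 -8
57    0 -8 57
dup   0 -8 57 57
add   0 -8 114
mod   0 -8
neg   0 8
mul   0

0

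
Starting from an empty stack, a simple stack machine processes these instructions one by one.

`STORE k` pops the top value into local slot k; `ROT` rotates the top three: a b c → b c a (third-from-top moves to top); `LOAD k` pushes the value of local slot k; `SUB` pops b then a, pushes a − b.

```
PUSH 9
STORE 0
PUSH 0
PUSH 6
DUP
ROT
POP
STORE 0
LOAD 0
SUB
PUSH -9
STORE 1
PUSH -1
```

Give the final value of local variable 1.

-9

PUSH 9  : [9]
STORE 0 : []
PUSH 0  : [0]
PUSH 6  : [0, 6]
DUP     : [0, 6, 6]
ROT     : [6, 6, 0]
POP     : [6, 6]
STORE 0 : [6]
LOAD 0  : [6, 6]
SUB     : [0]
PUSH -9 : [0, -9]
STORE 1 : [0]
PUSH -1 : [0, -1]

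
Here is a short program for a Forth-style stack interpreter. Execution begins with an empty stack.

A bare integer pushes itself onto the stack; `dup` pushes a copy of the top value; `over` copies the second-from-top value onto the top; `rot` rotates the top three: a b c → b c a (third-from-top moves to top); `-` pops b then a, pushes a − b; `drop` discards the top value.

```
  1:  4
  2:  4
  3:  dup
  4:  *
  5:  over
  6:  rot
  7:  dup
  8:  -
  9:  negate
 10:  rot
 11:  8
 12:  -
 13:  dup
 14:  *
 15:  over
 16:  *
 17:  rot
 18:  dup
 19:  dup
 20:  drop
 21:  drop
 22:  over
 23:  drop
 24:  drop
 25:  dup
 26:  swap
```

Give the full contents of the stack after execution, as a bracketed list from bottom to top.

[0, 0, 0]

4      -> 4
4      -> 4 4
dup    -> 4 4 4
*      -> 4 16
over   -> 4 16 4
rot    -> 16 4 4
dup    -> 16 4 4 4
-      -> 16 4 0
negate -> 16 4 0
rot    -> 4 0 16
8      -> 4 0 16 8
-      -> 4 0 8
dup    -> 4 0 8 8
*      -> 4 0 64
over   -> 4 0 64 0
*      -> 4 0 0
rot    -> 0 0 4
dup    -> 0 0 4 4
dup    -> 0 0 4 4 4
drop   -> 0 0 4 4
drop   -> 0 0 4
over   -> 0 0 4 0
drop   -> 0 0 4
drop   -> 0 0
dup    -> 0 0 0
swap   -> 0 0 0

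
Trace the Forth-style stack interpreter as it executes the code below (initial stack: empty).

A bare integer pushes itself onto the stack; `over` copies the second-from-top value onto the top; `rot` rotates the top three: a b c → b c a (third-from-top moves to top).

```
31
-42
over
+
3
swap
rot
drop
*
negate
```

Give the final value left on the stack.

33

31     -> [31]
-42    -> [31, -42]
over   -> [31, -42, 31]
+      -> [31, -11]
3      -> [31, -11, 3]
swap   -> [31, 3, -11]
rot    -> [3, -11, 31]
drop   -> [3, -11]
*      -> [-33]
negate -> [33]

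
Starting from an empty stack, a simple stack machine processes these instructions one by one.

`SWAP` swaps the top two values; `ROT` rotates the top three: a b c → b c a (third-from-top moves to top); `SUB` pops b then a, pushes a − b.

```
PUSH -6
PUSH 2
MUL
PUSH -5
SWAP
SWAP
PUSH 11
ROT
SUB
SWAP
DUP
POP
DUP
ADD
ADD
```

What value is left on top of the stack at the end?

PUSH -6 : -6
PUSH 2  : -6 2
MUL     : -12
PUSH -5 : -12 -5
SWAP    : -5 -12
SWAP    : -12 -5
PUSH 11 : -12 -5 11
ROT     : -5 11 -12
SUB     : -5 23
SWAP    : 23 -5
DUP     : 23 -5 -5
POP     : 23 -5
DUP     : 23 -5 -5
ADD     : 23 -10
ADD     : 13

13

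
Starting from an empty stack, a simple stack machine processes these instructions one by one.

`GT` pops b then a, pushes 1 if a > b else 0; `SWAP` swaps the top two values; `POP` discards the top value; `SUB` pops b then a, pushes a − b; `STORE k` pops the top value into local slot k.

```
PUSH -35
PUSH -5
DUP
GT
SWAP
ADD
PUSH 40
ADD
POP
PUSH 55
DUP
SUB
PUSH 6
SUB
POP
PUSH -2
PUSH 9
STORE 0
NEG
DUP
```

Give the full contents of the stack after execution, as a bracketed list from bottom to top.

[2, 2]

PUSH -35 → [-35]
PUSH -5  → [-35, -5]
DUP      → [-35, -5, -5]
GT       → [-35, 0]
SWAP     → [0, -35]
ADD      → [-35]
PUSH 40  → [-35, 40]
ADD      → [5]
POP      → []
PUSH 55  → [55]
DUP      → [55, 55]
SUB      → [0]
PUSH 6   → [0, 6]
SUB      → [-6]
POP      → []
PUSH -2  → [-2]
PUSH 9   → [-2, 9]
STORE 0  → [-2]
NEG      → [2]
DUP      → [2, 2]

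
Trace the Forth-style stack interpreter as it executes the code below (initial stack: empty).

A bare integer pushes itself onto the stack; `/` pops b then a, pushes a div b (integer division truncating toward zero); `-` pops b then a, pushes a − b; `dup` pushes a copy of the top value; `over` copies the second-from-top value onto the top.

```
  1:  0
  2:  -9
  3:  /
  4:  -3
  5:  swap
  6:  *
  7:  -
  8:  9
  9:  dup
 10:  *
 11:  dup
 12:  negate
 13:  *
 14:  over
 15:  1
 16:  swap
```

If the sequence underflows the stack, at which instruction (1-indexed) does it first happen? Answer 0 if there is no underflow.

0    -> 0
-9   -> 0 -9
/    -> 0
-3   -> 0 -3
swap -> -3 0
*    -> 0
-  — needs 2 operands, stack has 1 → underflow

7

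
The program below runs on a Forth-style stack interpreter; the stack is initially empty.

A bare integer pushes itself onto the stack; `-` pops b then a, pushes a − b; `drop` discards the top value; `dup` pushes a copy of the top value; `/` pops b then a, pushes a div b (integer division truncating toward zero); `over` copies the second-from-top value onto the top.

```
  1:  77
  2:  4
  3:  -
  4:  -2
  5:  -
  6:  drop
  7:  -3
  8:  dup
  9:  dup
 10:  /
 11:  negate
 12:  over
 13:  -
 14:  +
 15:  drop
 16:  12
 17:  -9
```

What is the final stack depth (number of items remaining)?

2

77     → [77]
4      → [77, 4]
-      → [73]
-2     → [73, -2]
-      → [75]
drop   → []
-3     → [-3]
dup    → [-3, -3]
dup    → [-3, -3, -3]
/      → [-3, 1]
negate → [-3, -1]
over   → [-3, -1, -3]
-      → [-3, 2]
+      → [-1]
drop   → []
12     → [12]
-9     → [12, -9]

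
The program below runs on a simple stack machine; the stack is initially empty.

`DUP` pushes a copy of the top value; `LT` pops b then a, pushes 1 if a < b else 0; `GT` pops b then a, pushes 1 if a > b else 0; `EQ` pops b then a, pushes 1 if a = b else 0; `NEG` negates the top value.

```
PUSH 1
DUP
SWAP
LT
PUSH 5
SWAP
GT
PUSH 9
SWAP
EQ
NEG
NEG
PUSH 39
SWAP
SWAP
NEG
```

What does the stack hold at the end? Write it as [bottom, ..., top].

[0, -39]

PUSH 1  : 1
DUP     : 1 1
SWAP    : 1 1
LT      : 0
PUSH 5  : 0 5
SWAP    : 5 0
GT      : 1
PUSH 9  : 1 9
SWAP    : 9 1
EQ      : 0
NEG     : 0
NEG     : 0
PUSH 39 : 0 39
SWAP    : 39 0
SWAP    : 0 39
NEG     : 0 -39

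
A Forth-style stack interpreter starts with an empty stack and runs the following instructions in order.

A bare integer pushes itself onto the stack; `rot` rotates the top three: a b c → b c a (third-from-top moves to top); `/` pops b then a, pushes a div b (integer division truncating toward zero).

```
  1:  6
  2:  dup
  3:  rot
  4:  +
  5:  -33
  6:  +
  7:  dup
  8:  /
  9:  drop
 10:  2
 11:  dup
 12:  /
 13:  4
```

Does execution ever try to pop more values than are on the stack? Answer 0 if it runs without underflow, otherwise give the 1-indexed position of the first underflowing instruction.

6   -> 6
dup -> 6 6
rot  — needs 3 operands, stack has 2 → underflow

3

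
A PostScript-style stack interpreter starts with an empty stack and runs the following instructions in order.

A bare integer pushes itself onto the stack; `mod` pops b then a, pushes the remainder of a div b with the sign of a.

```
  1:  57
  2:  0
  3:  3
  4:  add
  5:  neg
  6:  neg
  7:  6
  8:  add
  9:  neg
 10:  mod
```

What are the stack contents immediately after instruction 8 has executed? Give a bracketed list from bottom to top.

57  -> 57
0   -> 57 0
3   -> 57 0 3
add -> 57 3
neg -> 57 -3
neg -> 57 3
6   -> 57 3 6
add -> 57 9

[57, 9]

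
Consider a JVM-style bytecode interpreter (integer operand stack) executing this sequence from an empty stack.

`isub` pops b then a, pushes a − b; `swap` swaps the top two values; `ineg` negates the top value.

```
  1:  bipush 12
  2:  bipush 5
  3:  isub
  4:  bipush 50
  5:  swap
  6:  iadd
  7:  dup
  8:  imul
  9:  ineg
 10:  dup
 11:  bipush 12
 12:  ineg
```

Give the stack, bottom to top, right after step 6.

[57]

bipush 12 -> [12]
bipush 5  -> [12, 5]
isub      -> [7]
bipush 50 -> [7, 50]
swap      -> [50, 7]
iadd      -> [57]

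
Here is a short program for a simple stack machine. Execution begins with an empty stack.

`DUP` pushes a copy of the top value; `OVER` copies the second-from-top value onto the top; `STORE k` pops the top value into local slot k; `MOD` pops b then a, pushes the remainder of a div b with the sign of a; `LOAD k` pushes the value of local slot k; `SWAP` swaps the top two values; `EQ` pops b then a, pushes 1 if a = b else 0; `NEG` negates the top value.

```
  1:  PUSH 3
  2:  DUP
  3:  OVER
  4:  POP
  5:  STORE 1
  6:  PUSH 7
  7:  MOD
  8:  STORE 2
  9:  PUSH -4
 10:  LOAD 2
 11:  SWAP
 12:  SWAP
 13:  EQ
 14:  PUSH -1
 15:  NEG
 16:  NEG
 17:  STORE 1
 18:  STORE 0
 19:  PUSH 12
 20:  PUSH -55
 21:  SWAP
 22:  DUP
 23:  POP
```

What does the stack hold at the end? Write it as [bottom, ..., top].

PUSH 3    3
DUP       3 3
OVER      3 3 3
POP       3 3
STORE 1   3
PUSH 7    3 7
MOD       3
STORE 2   (empty)
PUSH -4   -4
LOAD 2    -4 3
SWAP      3 -4
SWAP      -4 3
EQ        0
PUSH -1   0 -1
NEG       0 1
NEG       0 -1
STORE 1   0
STORE 0   (empty)
PUSH 12   12
PUSH -55  12 -55
SWAP      -55 12
DUP       -55 12 12
POP       -55 12

[-55, 12]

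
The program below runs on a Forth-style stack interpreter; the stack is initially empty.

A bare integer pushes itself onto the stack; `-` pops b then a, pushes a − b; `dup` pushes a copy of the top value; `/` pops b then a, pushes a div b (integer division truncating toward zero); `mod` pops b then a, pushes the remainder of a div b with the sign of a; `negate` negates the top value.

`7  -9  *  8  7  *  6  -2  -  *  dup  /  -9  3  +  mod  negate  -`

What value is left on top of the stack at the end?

7      : 7
-9     : 7 -9
*      : -63
8      : -63 8
7      : -63 8 7
*      : -63 56
6      : -63 56 6
-2     : -63 56 6 -2
-      : -63 56 8
*      : -63 448
dup    : -63 448 448
/      : -63 1
-9     : -63 1 -9
3      : -63 1 -9 3
+      : -63 1 -6
mod    : -63 1
negate : -63 -1
-      : -62

-62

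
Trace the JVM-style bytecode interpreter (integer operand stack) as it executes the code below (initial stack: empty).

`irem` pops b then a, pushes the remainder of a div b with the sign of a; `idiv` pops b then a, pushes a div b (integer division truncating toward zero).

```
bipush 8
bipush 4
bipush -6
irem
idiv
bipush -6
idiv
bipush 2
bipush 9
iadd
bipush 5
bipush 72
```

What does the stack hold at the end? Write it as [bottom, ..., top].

[0, 11, 5, 72]

bipush 8  -> [8]
bipush 4  -> [8, 4]
bipush -6 -> [8, 4, -6]
irem      -> [8, 4]
idiv      -> [2]
bipush -6 -> [2, -6]
idiv      -> [0]
bipush 2  -> [0, 2]
bipush 9  -> [0, 2, 9]
iadd      -> [0, 11]
bipush 5  -> [0, 11, 5]
bipush 72 -> [0, 11, 5, 72]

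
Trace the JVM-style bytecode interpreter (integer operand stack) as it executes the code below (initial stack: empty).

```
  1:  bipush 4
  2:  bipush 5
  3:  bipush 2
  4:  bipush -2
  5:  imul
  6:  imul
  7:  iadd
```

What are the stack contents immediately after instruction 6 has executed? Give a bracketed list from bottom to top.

bipush 4  → 4
bipush 5  → 4 5
bipush 2  → 4 5 2
bipush -2 → 4 5 2 -2
imul      → 4 5 -4
imul      → 4 -20

[4, -20]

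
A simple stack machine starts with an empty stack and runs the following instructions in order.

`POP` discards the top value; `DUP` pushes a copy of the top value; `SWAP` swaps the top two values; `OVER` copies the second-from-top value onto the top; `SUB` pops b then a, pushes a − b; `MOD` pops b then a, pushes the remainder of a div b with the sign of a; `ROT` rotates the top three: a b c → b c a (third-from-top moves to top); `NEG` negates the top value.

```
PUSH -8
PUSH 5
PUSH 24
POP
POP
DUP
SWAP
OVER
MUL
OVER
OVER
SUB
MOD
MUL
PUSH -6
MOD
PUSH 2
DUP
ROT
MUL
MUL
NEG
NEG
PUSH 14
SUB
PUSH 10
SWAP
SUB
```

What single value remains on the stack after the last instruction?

PUSH -8 : -8
PUSH 5  : -8 5
PUSH 24 : -8 5 24
POP     : -8 5
POP     : -8
DUP     : -8 -8
SWAP    : -8 -8
OVER    : -8 -8 -8
MUL     : -8 64
OVER    : -8 64 -8
OVER    : -8 64 -8 64
SUB     : -8 64 -72
MOD     : -8 64
MUL     : -512
PUSH -6 : -512 -6
MOD     : -2
PUSH 2  : -2 2
DUP     : -2 2 2
ROT     : 2 2 -2
MUL     : 2 -4
MUL     : -8
NEG     : 8
NEG     : -8
PUSH 14 : -8 14
SUB     : -22
PUSH 10 : -22 10
SWAP    : 10 -22
SUB     : 32

32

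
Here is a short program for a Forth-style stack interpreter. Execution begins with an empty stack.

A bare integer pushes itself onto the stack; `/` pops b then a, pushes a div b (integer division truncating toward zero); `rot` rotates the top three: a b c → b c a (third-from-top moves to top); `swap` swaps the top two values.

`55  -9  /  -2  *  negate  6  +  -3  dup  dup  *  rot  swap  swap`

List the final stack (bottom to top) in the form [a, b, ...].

[-3, 9, -6]

55     : 55
-9     : 55 -9
/      : -6
-2     : -6 -2
*      : 12
negate : -12
6      : -12 6
+      : -6
-3     : -6 -3
dup    : -6 -3 -3
dup    : -6 -3 -3 -3
*      : -6 -3 9
rot    : -3 9 -6
swap   : -3 -6 9
swap   : -3 9 -6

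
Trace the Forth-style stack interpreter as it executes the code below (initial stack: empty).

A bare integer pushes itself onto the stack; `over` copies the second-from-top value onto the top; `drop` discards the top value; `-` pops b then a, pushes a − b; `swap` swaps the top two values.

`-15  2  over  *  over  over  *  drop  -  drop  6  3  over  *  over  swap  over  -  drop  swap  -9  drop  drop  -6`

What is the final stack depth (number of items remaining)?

2

-15   [-15]
2     [-15, 2]
over  [-15, 2, -15]
*     [-15, -30]
over  [-15, -30, -15]
over  [-15, -30, -15, -30]
*     [-15, -30, 450]
drop  [-15, -30]
-     [15]
drop  []
6     [6]
3     [6, 3]
over  [6, 3, 6]
*     [6, 18]
over  [6, 18, 6]
swap  [6, 6, 18]
over  [6, 6, 18, 6]
-     [6, 6, 12]
drop  [6, 6]
swap  [6, 6]
-9    [6, 6, -9]
drop  [6, 6]
drop  [6]
-6    [6, -6]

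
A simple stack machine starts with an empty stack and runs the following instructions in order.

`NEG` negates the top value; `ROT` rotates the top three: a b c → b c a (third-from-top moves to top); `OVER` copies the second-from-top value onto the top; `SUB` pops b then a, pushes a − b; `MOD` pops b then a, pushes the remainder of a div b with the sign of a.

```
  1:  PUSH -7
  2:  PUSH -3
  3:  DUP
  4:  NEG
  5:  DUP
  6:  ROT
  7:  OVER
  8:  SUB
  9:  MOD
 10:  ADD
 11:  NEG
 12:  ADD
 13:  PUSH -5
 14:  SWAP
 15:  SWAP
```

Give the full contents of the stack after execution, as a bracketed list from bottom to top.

[-13, -5]

PUSH -7 -> -7
PUSH -3 -> -7 -3
DUP     -> -7 -3 -3
NEG     -> -7 -3 3
DUP     -> -7 -3 3 3
ROT     -> -7 3 3 -3
OVER    -> -7 3 3 -3 3
SUB     -> -7 3 3 -6
MOD     -> -7 3 3
ADD     -> -7 6
NEG     -> -7 -6
ADD     -> -13
PUSH -5 -> -13 -5
SWAP    -> -5 -13
SWAP    -> -13 -5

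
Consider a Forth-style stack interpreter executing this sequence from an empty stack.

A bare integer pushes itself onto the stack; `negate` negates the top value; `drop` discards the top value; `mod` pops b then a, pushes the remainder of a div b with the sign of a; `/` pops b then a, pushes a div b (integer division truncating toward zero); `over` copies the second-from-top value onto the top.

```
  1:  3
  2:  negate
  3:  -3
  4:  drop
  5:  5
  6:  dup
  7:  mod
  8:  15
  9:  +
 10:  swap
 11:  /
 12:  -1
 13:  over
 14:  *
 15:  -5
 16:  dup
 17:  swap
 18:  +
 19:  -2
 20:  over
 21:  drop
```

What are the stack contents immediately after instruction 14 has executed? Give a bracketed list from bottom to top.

[-5, 5]

3       3
negate  -3
-3      -3 -3
drop    -3
5       -3 5
dup     -3 5 5
mod     -3 0
15      -3 0 15
+       -3 15
swap    15 -3
/       -5
-1      -5 -1
over    -5 -1 -5
*       -5 5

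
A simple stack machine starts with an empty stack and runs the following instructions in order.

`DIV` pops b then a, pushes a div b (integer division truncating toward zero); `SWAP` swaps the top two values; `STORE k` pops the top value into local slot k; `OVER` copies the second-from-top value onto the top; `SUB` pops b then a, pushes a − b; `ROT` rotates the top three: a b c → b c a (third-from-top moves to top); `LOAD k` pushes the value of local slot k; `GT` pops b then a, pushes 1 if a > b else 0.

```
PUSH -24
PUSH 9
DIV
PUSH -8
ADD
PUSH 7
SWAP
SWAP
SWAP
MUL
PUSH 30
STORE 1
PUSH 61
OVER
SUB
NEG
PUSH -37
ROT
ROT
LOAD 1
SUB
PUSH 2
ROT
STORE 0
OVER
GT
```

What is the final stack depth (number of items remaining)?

PUSH -24 -> -24
PUSH 9   -> -24 9
DIV      -> -2
PUSH -8  -> -2 -8
ADD      -> -10
PUSH 7   -> -10 7
SWAP     -> 7 -10
SWAP     -> -10 7
SWAP     -> 7 -10
MUL      -> -70
PUSH 30  -> -70 30
STORE 1  -> -70
PUSH 61  -> -70 61
OVER     -> -70 61 -70
SUB      -> -70 131
NEG      -> -70 -131
PUSH -37 -> -70 -131 -37
ROT      -> -131 -37 -70
ROT      -> -37 -70 -131
LOAD 1   -> -37 -70 -131 30
SUB      -> -37 -70 -161
PUSH 2   -> -37 -70 -161 2
ROT      -> -37 -161 2 -70
STORE 0  -> -37 -161 2
OVER     -> -37 -161 2 -161
GT       -> -37 -161 1

3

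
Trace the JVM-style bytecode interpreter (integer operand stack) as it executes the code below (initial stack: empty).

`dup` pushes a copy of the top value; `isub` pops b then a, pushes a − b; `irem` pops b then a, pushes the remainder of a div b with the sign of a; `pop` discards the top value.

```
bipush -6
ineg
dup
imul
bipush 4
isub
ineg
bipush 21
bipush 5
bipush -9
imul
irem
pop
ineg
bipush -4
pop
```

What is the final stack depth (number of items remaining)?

1

bipush -6 : [-6]
ineg      : [6]
dup       : [6, 6]
imul      : [36]
bipush 4  : [36, 4]
isub      : [32]
ineg      : [-32]
bipush 21 : [-32, 21]
bipush 5  : [-32, 21, 5]
bipush -9 : [-32, 21, 5, -9]
imul      : [-32, 21, -45]
irem      : [-32, 21]
pop       : [-32]
ineg      : [32]
bipush -4 : [32, -4]
pop       : [32]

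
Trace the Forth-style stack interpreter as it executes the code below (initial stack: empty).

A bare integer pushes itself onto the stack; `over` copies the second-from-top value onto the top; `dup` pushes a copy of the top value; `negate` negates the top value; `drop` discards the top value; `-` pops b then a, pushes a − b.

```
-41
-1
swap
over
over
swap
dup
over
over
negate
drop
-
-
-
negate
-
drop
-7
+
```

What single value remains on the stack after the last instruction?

-8

-41    -> [-41]
-1     -> [-41, -1]
swap   -> [-1, -41]
over   -> [-1, -41, -1]
over   -> [-1, -41, -1, -41]
swap   -> [-1, -41, -41, -1]
dup    -> [-1, -41, -41, -1, -1]
over   -> [-1, -41, -41, -1, -1, -1]
over   -> [-1, -41, -41, -1, -1, -1, -1]
negate -> [-1, -41, -41, -1, -1, -1, 1]
drop   -> [-1, -41, -41, -1, -1, -1]
-      -> [-1, -41, -41, -1, 0]
-      -> [-1, -41, -41, -1]
-      -> [-1, -41, -40]
negate -> [-1, -41, 40]
-      -> [-1, -81]
drop   -> [-1]
-7     -> [-1, -7]
+      -> [-8]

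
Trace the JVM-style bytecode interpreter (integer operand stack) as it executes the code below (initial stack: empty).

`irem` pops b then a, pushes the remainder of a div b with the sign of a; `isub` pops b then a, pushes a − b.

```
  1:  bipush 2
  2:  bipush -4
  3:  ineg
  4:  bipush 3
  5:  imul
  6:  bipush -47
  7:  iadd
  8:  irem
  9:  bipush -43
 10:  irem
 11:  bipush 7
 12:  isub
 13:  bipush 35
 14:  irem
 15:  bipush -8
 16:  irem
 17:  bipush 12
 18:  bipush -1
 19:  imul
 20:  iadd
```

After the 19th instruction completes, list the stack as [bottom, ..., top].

[-5, -12]

bipush 2   : [2]
bipush -4  : [2, -4]
ineg       : [2, 4]
bipush 3   : [2, 4, 3]
imul       : [2, 12]
bipush -47 : [2, 12, -47]
iadd       : [2, -35]
irem       : [2]
bipush -43 : [2, -43]
irem       : [2]
bipush 7   : [2, 7]
isub       : [-5]
bipush 35  : [-5, 35]
irem       : [-5]
bipush -8  : [-5, -8]
irem       : [-5]
bipush 12  : [-5, 12]
bipush -1  : [-5, 12, -1]
imul       : [-5, -12]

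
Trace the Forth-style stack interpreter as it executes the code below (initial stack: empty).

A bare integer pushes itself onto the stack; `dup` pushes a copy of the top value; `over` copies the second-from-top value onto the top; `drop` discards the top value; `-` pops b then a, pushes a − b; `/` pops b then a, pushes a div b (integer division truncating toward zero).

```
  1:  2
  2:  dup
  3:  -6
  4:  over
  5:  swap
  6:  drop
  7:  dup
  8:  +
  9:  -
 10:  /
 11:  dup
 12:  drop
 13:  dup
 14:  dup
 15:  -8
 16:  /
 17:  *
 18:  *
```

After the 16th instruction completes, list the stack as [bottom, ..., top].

2     2
dup   2 2
-6    2 2 -6
over  2 2 -6 2
swap  2 2 2 -6
drop  2 2 2
dup   2 2 2 2
+     2 2 4
-     2 -2
/     -1
dup   -1 -1
drop  -1
dup   -1 -1
dup   -1 -1 -1
-8    -1 -1 -1 -8
/     -1 -1 0

[-1, -1, 0]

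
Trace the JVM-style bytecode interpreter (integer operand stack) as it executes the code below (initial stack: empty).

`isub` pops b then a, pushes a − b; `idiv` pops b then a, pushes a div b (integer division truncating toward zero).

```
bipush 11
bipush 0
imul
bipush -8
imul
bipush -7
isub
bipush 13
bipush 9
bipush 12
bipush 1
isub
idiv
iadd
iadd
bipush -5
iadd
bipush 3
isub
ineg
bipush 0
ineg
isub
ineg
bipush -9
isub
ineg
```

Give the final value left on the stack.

-21

bipush 11 : [11]
bipush 0  : [11, 0]
imul      : [0]
bipush -8 : [0, -8]
imul      : [0]
bipush -7 : [0, -7]
isub      : [7]
bipush 13 : [7, 13]
bipush 9  : [7, 13, 9]
bipush 12 : [7, 13, 9, 12]
bipush 1  : [7, 13, 9, 12, 1]
isub      : [7, 13, 9, 11]
idiv      : [7, 13, 0]
iadd      : [7, 13]
iadd      : [20]
bipush -5 : [20, -5]
iadd      : [15]
bipush 3  : [15, 3]
isub      : [12]
ineg      : [-12]
bipush 0  : [-12, 0]
ineg      : [-12, 0]
isub      : [-12]
ineg      : [12]
bipush -9 : [12, -9]
isub      : [21]
ineg      : [-21]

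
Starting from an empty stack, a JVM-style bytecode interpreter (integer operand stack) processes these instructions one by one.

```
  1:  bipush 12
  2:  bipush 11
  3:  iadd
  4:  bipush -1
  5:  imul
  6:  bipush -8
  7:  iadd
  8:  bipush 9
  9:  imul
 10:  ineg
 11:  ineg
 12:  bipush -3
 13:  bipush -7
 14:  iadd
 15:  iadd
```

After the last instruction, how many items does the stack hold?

bipush 12 -> [12]
bipush 11 -> [12, 11]
iadd      -> [23]
bipush -1 -> [23, -1]
imul      -> [-23]
bipush -8 -> [-23, -8]
iadd      -> [-31]
bipush 9  -> [-31, 9]
imul      -> [-279]
ineg      -> [279]
ineg      -> [-279]
bipush -3 -> [-279, -3]
bipush -7 -> [-279, -3, -7]
iadd      -> [-279, -10]
iadd      -> [-289]

1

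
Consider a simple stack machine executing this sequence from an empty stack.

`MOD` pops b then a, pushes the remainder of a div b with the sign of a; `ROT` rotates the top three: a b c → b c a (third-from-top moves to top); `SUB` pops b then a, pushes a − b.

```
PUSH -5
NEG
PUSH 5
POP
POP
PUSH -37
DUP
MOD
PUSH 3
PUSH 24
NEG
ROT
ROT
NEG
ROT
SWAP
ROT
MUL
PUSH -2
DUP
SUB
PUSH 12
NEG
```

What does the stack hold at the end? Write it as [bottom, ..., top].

[-24, 0, 0, -12]

PUSH -5  : [-5]
NEG      : [5]
PUSH 5   : [5, 5]
POP      : [5]
POP      : []
PUSH -37 : [-37]
DUP      : [-37, -37]
MOD      : [0]
PUSH 3   : [0, 3]
PUSH 24  : [0, 3, 24]
NEG      : [0, 3, -24]
ROT      : [3, -24, 0]
ROT      : [-24, 0, 3]
NEG      : [-24, 0, -3]
ROT      : [0, -3, -24]
SWAP     : [0, -24, -3]
ROT      : [-24, -3, 0]
MUL      : [-24, 0]
PUSH -2  : [-24, 0, -2]
DUP      : [-24, 0, -2, -2]
SUB      : [-24, 0, 0]
PUSH 12  : [-24, 0, 0, 12]
NEG      : [-24, 0, 0, -12]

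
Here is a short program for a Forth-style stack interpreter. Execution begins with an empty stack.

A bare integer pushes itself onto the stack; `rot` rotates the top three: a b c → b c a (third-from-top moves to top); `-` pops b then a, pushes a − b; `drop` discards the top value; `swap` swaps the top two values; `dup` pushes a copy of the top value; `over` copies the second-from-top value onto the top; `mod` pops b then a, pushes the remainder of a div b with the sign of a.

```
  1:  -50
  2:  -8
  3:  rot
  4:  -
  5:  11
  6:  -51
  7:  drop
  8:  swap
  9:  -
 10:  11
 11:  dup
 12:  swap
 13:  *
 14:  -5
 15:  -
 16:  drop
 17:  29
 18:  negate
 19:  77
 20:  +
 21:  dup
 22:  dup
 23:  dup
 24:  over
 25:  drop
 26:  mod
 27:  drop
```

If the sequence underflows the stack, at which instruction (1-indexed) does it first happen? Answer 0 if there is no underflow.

-50 -> -50
-8  -> -50 -8
rot  — needs 3 operands, stack has 2 → underflow

3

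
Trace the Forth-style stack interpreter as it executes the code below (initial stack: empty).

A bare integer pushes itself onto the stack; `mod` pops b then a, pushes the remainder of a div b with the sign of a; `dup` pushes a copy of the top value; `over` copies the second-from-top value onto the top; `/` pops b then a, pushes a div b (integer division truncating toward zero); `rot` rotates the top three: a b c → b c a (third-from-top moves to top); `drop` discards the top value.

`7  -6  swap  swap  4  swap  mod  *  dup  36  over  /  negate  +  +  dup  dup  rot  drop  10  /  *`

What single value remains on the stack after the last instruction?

7      -> [7]
-6     -> [7, -6]
swap   -> [-6, 7]
swap   -> [7, -6]
4      -> [7, -6, 4]
swap   -> [7, 4, -6]
mod    -> [7, 4]
*      -> [28]
dup    -> [28, 28]
36     -> [28, 28, 36]
over   -> [28, 28, 36, 28]
/      -> [28, 28, 1]
negate -> [28, 28, -1]
+      -> [28, 27]
+      -> [55]
dup    -> [55, 55]
dup    -> [55, 55, 55]
rot    -> [55, 55, 55]
drop   -> [55, 55]
10     -> [55, 55, 10]
/      -> [55, 5]
*      -> [275]

275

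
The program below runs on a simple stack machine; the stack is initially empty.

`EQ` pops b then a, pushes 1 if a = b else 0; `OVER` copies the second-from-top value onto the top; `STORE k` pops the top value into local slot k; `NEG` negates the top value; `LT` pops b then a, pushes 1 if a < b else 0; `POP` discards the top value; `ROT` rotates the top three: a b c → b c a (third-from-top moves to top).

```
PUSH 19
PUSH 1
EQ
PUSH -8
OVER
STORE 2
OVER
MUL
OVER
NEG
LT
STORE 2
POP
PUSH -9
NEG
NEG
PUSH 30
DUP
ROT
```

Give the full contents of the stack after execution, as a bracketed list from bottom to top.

[30, 30, -9]

PUSH 19 -> 19
PUSH 1  -> 19 1
EQ      -> 0
PUSH -8 -> 0 -8
OVER    -> 0 -8 0
STORE 2 -> 0 -8
OVER    -> 0 -8 0
MUL     -> 0 0
OVER    -> 0 0 0
NEG     -> 0 0 0
LT      -> 0 0
STORE 2 -> 0
POP     -> (empty)
PUSH -9 -> -9
NEG     -> 9
NEG     -> -9
PUSH 30 -> -9 30
DUP     -> -9 30 30
ROT     -> 30 30 -9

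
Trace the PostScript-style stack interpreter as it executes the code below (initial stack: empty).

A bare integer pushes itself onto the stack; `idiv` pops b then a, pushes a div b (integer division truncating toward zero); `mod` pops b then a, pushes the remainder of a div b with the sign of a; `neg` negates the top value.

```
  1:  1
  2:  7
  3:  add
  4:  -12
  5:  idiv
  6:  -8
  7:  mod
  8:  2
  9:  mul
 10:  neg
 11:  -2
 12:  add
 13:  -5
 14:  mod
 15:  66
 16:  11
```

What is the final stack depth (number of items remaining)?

3

1    → [1]
7    → [1, 7]
add  → [8]
-12  → [8, -12]
idiv → [0]
-8   → [0, -8]
mod  → [0]
2    → [0, 2]
mul  → [0]
neg  → [0]
-2   → [0, -2]
add  → [-2]
-5   → [-2, -5]
mod  → [-2]
66   → [-2, 66]
11   → [-2, 66, 11]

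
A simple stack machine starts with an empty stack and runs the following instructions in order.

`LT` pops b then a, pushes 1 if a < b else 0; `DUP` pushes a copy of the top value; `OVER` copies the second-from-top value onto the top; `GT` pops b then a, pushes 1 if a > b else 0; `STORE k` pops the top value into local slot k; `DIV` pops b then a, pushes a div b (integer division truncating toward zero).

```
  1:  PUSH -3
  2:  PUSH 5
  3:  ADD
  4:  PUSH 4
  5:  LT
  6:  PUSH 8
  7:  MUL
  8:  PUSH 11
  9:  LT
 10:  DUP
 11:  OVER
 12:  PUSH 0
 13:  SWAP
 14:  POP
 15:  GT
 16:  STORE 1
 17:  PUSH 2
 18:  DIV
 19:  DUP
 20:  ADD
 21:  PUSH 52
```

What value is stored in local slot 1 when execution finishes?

PUSH -3  -3
PUSH 5   -3 5
ADD      2
PUSH 4   2 4
LT       1
PUSH 8   1 8
MUL      8
PUSH 11  8 11
LT       1
DUP      1 1
OVER     1 1 1
PUSH 0   1 1 1 0
SWAP     1 1 0 1
POP      1 1 0
GT       1 1
STORE 1  1
PUSH 2   1 2
DIV      0
DUP      0 0
ADD      0
PUSH 52  0 52

1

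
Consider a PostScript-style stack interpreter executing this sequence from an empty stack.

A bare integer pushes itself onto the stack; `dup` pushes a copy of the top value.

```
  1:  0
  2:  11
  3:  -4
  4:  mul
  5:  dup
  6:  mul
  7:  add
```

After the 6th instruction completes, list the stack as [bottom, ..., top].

0   → [0]
11  → [0, 11]
-4  → [0, 11, -4]
mul → [0, -44]
dup → [0, -44, -44]
mul → [0, 1936]

[0, 1936]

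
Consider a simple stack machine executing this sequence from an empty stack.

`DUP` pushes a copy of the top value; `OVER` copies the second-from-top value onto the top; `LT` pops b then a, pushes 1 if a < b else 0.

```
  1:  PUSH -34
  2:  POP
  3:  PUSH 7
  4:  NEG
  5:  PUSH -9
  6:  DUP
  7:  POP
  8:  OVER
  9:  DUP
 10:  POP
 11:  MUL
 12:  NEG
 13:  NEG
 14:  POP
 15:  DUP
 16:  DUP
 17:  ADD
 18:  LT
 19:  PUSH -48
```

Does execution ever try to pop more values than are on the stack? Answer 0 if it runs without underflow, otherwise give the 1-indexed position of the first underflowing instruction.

0

PUSH -34 -> [-34]
POP      -> []
PUSH 7   -> [7]
NEG      -> [-7]
PUSH -9  -> [-7, -9]
DUP      -> [-7, -9, -9]
POP      -> [-7, -9]
OVER     -> [-7, -9, -7]
DUP      -> [-7, -9, -7, -7]
POP      -> [-7, -9, -7]
MUL      -> [-7, 63]
NEG      -> [-7, -63]
NEG      -> [-7, 63]
POP      -> [-7]
DUP      -> [-7, -7]
DUP      -> [-7, -7, -7]
ADD      -> [-7, -14]
LT       -> [0]
PUSH -48 -> [0, -48]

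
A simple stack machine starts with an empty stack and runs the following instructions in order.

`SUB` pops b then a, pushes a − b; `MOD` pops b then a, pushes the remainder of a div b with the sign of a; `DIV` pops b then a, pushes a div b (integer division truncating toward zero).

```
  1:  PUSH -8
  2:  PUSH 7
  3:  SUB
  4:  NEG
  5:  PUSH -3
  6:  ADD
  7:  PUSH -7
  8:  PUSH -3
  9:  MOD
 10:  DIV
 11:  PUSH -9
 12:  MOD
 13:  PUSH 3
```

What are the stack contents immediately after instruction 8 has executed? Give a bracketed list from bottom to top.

[12, -7, -3]

PUSH -8 -> -8
PUSH 7  -> -8 7
SUB     -> -15
NEG     -> 15
PUSH -3 -> 15 -3
ADD     -> 12
PUSH -7 -> 12 -7
PUSH -3 -> 12 -7 -3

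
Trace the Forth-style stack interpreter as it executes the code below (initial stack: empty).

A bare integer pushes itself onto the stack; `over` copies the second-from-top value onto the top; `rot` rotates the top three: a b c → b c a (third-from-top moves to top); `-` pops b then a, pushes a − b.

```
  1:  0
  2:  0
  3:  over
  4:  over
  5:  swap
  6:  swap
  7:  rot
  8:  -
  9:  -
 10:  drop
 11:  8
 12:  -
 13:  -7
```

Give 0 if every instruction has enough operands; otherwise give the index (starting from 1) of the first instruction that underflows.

0    → 0
0    → 0 0
over → 0 0 0
over → 0 0 0 0
swap → 0 0 0 0
swap → 0 0 0 0
rot  → 0 0 0 0
-    → 0 0 0
-    → 0 0
drop → 0
8    → 0 8
-    → -8
-7   → -8 -7

0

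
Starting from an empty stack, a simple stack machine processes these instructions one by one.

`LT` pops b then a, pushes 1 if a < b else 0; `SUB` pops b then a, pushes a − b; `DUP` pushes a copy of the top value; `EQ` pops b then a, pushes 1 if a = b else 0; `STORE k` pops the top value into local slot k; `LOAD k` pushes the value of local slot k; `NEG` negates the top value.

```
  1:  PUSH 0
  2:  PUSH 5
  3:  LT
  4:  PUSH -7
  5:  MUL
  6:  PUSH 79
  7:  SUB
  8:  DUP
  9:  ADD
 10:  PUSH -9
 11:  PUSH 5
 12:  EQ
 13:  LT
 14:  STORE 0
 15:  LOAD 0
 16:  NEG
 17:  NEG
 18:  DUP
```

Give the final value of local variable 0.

1

PUSH 0  -> 0
PUSH 5  -> 0 5
LT      -> 1
PUSH -7 -> 1 -7
MUL     -> -7
PUSH 79 -> -7 79
SUB     -> -86
DUP     -> -86 -86
ADD     -> -172
PUSH -9 -> -172 -9
PUSH 5  -> -172 -9 5
EQ      -> -172 0
LT      -> 1
STORE 0 -> (empty)
LOAD 0  -> 1
NEG     -> -1
NEG     -> 1
DUP     -> 1 1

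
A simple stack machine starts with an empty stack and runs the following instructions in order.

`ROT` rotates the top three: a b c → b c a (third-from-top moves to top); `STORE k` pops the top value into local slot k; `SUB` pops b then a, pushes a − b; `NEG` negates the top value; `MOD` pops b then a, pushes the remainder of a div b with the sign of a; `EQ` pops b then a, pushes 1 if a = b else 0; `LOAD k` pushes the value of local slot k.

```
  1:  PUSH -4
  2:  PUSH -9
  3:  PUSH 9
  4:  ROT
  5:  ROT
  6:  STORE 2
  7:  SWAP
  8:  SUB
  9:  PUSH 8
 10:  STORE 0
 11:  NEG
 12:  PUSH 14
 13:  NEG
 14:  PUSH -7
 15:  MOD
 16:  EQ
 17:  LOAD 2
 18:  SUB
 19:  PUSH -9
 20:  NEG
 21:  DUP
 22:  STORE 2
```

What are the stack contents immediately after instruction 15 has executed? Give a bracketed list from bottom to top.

PUSH -4 -> -4
PUSH -9 -> -4 -9
PUSH 9  -> -4 -9 9
ROT     -> -9 9 -4
ROT     -> 9 -4 -9
STORE 2 -> 9 -4
SWAP    -> -4 9
SUB     -> -13
PUSH 8  -> -13 8
STORE 0 -> -13
NEG     -> 13
PUSH 14 -> 13 14
NEG     -> 13 -14
PUSH -7 -> 13 -14 -7
MOD     -> 13 0

[13, 0]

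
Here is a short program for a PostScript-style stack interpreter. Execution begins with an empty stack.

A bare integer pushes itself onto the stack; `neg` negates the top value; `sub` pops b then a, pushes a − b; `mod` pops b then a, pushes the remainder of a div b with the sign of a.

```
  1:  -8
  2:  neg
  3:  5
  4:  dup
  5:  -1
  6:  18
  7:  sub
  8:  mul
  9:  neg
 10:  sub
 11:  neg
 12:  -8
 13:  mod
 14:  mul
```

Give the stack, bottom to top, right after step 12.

-8  → [-8]
neg → [8]
5   → [8, 5]
dup → [8, 5, 5]
-1  → [8, 5, 5, -1]
18  → [8, 5, 5, -1, 18]
sub → [8, 5, 5, -19]
mul → [8, 5, -95]
neg → [8, 5, 95]
sub → [8, -90]
neg → [8, 90]
-8  → [8, 90, -8]

[8, 90, -8]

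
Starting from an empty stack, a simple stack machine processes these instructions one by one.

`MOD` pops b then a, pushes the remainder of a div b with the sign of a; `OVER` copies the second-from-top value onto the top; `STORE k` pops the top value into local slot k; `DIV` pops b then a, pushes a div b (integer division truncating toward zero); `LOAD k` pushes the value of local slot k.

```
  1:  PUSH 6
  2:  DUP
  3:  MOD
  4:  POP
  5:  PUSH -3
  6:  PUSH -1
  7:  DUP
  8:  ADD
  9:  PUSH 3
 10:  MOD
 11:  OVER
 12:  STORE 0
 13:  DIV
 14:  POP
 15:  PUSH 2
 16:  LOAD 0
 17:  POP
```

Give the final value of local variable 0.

-3

PUSH 6  : 6
DUP     : 6 6
MOD     : 0
POP     : (empty)
PUSH -3 : -3
PUSH -1 : -3 -1
DUP     : -3 -1 -1
ADD     : -3 -2
PUSH 3  : -3 -2 3
MOD     : -3 -2
OVER    : -3 -2 -3
STORE 0 : -3 -2
DIV     : 1
POP     : (empty)
PUSH 2  : 2
LOAD 0  : 2 -3
POP     : 2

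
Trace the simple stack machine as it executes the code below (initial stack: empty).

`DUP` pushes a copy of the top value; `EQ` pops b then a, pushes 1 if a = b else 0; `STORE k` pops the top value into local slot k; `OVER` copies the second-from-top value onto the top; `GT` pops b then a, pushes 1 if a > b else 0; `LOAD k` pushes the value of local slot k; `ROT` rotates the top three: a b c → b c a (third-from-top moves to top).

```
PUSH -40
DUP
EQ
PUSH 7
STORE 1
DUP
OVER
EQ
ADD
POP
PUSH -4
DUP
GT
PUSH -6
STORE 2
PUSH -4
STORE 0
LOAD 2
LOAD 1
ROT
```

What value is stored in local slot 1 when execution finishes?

PUSH -40 -> -40
DUP      -> -40 -40
EQ       -> 1
PUSH 7   -> 1 7
STORE 1  -> 1
DUP      -> 1 1
OVER     -> 1 1 1
EQ       -> 1 1
ADD      -> 2
POP      -> (empty)
PUSH -4  -> -4
DUP      -> -4 -4
GT       -> 0
PUSH -6  -> 0 -6
STORE 2  -> 0
PUSH -4  -> 0 -4
STORE 0  -> 0
LOAD 2   -> 0 -6
LOAD 1   -> 0 -6 7
ROT      -> -6 7 0

7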